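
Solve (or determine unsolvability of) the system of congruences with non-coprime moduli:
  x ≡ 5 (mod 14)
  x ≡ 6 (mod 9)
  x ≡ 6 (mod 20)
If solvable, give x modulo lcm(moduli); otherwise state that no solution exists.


Moduli 14, 9, 20 are not pairwise coprime, so CRT works modulo lcm(m_i) when all pairwise compatibility conditions hold.
Pairwise compatibility: gcd(m_i, m_j) must divide a_i - a_j for every pair.
Merge one congruence at a time:
  Start: x ≡ 5 (mod 14).
  Combine with x ≡ 6 (mod 9): gcd(14, 9) = 1; 6 - 5 = 1, which IS divisible by 1, so compatible.
    Write x = 5 + 14·t and substitute into x ≡ 6 (mod 9): 14·t ≡ 6 − 5 = 1 (mod 9).
    Reduce coefficients mod 9: 5·t ≡ 1 (mod 9).
    The inverse of 5 mod 9 is 2 (since 5·2 = 10 = 1·9 + 1), so t ≡ 2·1 = 2 ≡ 2 (mod 9).
    Then x = 5 + 14·2 = 33, valid modulo lcm(14, 9) = 126: x ≡ 33 (mod 126).
  Combine with x ≡ 6 (mod 20): gcd(126, 20) = 2, and 6 - 33 = -27 is NOT divisible by 2.
    ⇒ system is inconsistent (no integer solution).

No solution (the system is inconsistent).


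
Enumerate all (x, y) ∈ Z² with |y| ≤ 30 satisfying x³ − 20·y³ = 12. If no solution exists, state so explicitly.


The equation is x³ - 20y³ = 12. For fixed y, x³ = 20·y³ + 12, so a solution requires the RHS to be a perfect cube.
Strategy: iterate y from -30 to 30, compute RHS = 20·y³ + 12, and check whether it is a (positive or negative) perfect cube.
Check small values of y:
  y = 0: RHS = 12 is not a perfect cube.
  y = 1: RHS = 32 is not a perfect cube.
  y = -1: RHS = -8 = (-2)³ ⇒ x = -2 works.
  y = 2: RHS = 172 is not a perfect cube.
  y = -2: RHS = -148 is not a perfect cube.
  y = 3: RHS = 552 is not a perfect cube.
  y = -3: RHS = -528 is not a perfect cube.
Continuing the search up to |y| = 30 finds no further solutions beyond those listed.
Collected solutions: (-2, -1).

Solutions (with |y| ≤ 30): (-2, -1).


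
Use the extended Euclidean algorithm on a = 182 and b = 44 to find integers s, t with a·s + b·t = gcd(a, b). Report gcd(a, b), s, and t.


Euclidean algorithm on (182, 44) — divide until remainder is 0:
  182 = 4 · 44 + 6
  44 = 7 · 6 + 2
  6 = 3 · 2 + 0
gcd(182, 44) = 2.
Track Bezout coefficients alongside the remainders: start with r₀ = 182 = a·1 + b·0 (s = 1, t = 0) and r₁ = 44 = a·0 + b·1 (s = 0, t = 1); each new remainder r_{k+1} = r_{k-1} − q_k·r_k inherits s_{k+1} = s_{k-1} − q_k·s_k, t_{k+1} = t_{k-1} − q_k·t_k, so r_k = a·s_k + b·t_k at every step:
  q = 4: r = 6, s = 1 − 4·0 = 1, t = 0 − 4·1 = -4  (check: 182·1 + 44·(-4) = 6)
  q = 7: r = 2, s = 0 − 7·1 = -7, t = 1 − 7·(-4) = 29  (check: 182·(-7) + 44·29 = 2)
The row with r = 2 (the gcd) gives the Bezout coefficients s = -7, t = 29.
Result: 182 · (-7) + 44 · (29) = 2.

gcd(182, 44) = 2; s = -7, t = 29 (check: 182·(-7) + 44·29 = 2).


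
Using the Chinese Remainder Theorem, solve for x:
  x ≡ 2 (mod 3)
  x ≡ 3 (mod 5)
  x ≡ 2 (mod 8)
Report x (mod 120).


Moduli 3, 5, 8 are pairwise coprime; by CRT there is a unique solution modulo M = 3 · 5 · 8 = 120.
Solve pairwise, accumulating the modulus:
  Start with x ≡ 2 (mod 3).
  Combine with x ≡ 3 (mod 5): since gcd(3, 5) = 1, we get a unique residue mod 15.
    Write x = 2 + 3·t and substitute into x ≡ 3 (mod 5): 3·t ≡ 3 − 2 = 1 (mod 5).
    The inverse of 3 mod 5 is 2 (since 3·2 = 6 = 1·5 + 1), so t ≡ 2·1 = 2 ≡ 2 (mod 5).
    Then x = 2 + 3·2 = 8, valid modulo lcm(3, 5) = 15: x ≡ 8 (mod 15).
  Combine with x ≡ 2 (mod 8): since gcd(15, 8) = 1, we get a unique residue mod 120.
    Write x = 8 + 15·t and substitute into x ≡ 2 (mod 8): 15·t ≡ 2 − 8 = -6 (mod 8).
    Reduce coefficients mod 8: 7·t ≡ 2 (mod 8).
    The inverse of 7 mod 8 is 7 (since 7·7 = 49 = 6·8 + 1), so t ≡ 7·2 = 14 ≡ 6 (mod 8).
    Then x = 8 + 15·6 = 98, valid modulo lcm(15, 8) = 120: x ≡ 98 (mod 120).
Verify: 98 mod 3 = 2 ✓, 98 mod 5 = 3 ✓, 98 mod 8 = 2 ✓.

x ≡ 98 (mod 120).


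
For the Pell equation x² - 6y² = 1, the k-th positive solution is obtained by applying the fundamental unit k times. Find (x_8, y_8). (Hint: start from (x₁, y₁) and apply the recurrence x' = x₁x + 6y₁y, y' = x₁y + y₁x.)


Step 1: Find the fundamental solution (x₁, y₁) of x² - 6y² = 1.
  Expand √6 as a continued fraction. a₀ = ⌊√6⌋ = 2; iterate m_{k+1} = d_k·a_k − m_k, d_{k+1} = (6 − m_{k+1}²)/d_k, a_{k+1} = ⌊(a₀ + m_{k+1})/d_{k+1}⌋ (starting m₀ = 0, d₀ = 1), with convergents p_k = a_k·p_{k-1} + p_{k-2}, q_k = a_k·q_{k-1} + q_{k-2} (p₋₁ = 1, q₋₁ = 0):
  k = 0: a₀ = 2; p₀/q₀ = 2/1; p₀² − 6·q₀² = 4 − 6 = -2.
  k = 1: m = 2, d = 2, a = ⌊(2 + 2)/2⌋ = 2; p/q = (2·2 + 1)/(2·1 + 0) = 5/2; p² − 6·q² = 25 − 24 = 1.
  The first convergent with p² − 6·q² = 1 gives the fundamental solution (x₁, y₁) = (5, 2).
Step 2: Apply the recurrence (x_{n+1}, y_{n+1}) = (x₁x_n + 6y₁y_n, x₁y_n + y₁x_n) repeatedly.
  From (x_1, y_1) = (5, 2): x_2 = 5·5 + 6·2·2 = 49; y_2 = 5·2 + 2·5 = 20.
  From (x_2, y_2) = (49, 20): x_3 = 5·49 + 6·2·20 = 485; y_3 = 5·20 + 2·49 = 198.
  From (x_3, y_3) = (485, 198): x_4 = 5·485 + 6·2·198 = 4801; y_4 = 5·198 + 2·485 = 1960.
  From (x_4, y_4) = (4801, 1960): x_5 = 5·4801 + 6·2·1960 = 47525; y_5 = 5·1960 + 2·4801 = 19402.
  From (x_5, y_5) = (47525, 19402): x_6 = 5·47525 + 6·2·19402 = 470449; y_6 = 5·19402 + 2·47525 = 192060.
  From (x_6, y_6) = (470449, 192060): x_7 = 5·470449 + 6·2·192060 = 4656965; y_7 = 5·192060 + 2·470449 = 1901198.
  From (x_7, y_7) = (4656965, 1901198): x_8 = 5·4656965 + 6·2·1901198 = 46099201; y_8 = 5·1901198 + 2·4656965 = 18819920.
Step 3: Verify x_8² - 6·y_8² = 2125136332838401 - 2125136332838400 = 1 (should be 1). ✓

(x_1, y_1) = (5, 2); (x_8, y_8) = (46099201, 18819920).


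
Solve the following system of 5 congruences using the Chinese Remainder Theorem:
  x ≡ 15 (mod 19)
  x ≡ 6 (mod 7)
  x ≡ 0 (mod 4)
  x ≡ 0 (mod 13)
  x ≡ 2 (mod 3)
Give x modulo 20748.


Product of moduli M = 19 · 7 · 4 · 13 · 3 = 20748.
Merge one congruence at a time:
  Start: x ≡ 15 (mod 19).
  Combine with x ≡ 6 (mod 7); new modulus lcm = 133.
    Write x = 15 + 19·t and substitute into x ≡ 6 (mod 7): 19·t ≡ 6 − 15 = -9 (mod 7).
    Reduce coefficients mod 7: 5·t ≡ 5 (mod 7).
    The inverse of 5 mod 7 is 3 (since 5·3 = 15 = 2·7 + 1), so t ≡ 3·5 = 15 ≡ 1 (mod 7).
    Then x = 15 + 19·1 = 34, valid modulo lcm(19, 7) = 133: x ≡ 34 (mod 133).
  Combine with x ≡ 0 (mod 4); new modulus lcm = 532.
    Write x = 34 + 133·t and substitute into x ≡ 0 (mod 4): 133·t ≡ 0 − 34 = -34 (mod 4).
    Reduce coefficients mod 4: 1·t ≡ 2 (mod 4).
    So t ≡ 2 (mod 4).
    Then x = 34 + 133·2 = 300, valid modulo lcm(133, 4) = 532: x ≡ 300 (mod 532).
  Combine with x ≡ 0 (mod 13); new modulus lcm = 6916.
    Write x = 300 + 532·t and substitute into x ≡ 0 (mod 13): 532·t ≡ 0 − 300 = -300 (mod 13).
    Reduce coefficients mod 13: 12·t ≡ 12 (mod 13).
    The inverse of 12 mod 13 is 12 (since 12·12 = 144 = 11·13 + 1), so t ≡ 12·12 = 144 ≡ 1 (mod 13).
    Then x = 300 + 532·1 = 832, valid modulo lcm(532, 13) = 6916: x ≡ 832 (mod 6916).
  Combine with x ≡ 2 (mod 3); new modulus lcm = 20748.
    Write x = 832 + 6916·t and substitute into x ≡ 2 (mod 3): 6916·t ≡ 2 − 832 = -830 (mod 3).
    Reduce coefficients mod 3: 1·t ≡ 1 (mod 3).
    So t ≡ 1 (mod 3).
    Then x = 832 + 6916·1 = 7748, valid modulo lcm(6916, 3) = 20748: x ≡ 7748 (mod 20748).
Verify against each original: 7748 mod 19 = 15, 7748 mod 7 = 6, 7748 mod 4 = 0, 7748 mod 13 = 0, 7748 mod 3 = 2.

x ≡ 7748 (mod 20748).


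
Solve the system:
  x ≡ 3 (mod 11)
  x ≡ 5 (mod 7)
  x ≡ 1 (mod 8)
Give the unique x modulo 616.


Moduli 11, 7, 8 are pairwise coprime; by CRT there is a unique solution modulo M = 11 · 7 · 8 = 616.
Solve pairwise, accumulating the modulus:
  Start with x ≡ 3 (mod 11).
  Combine with x ≡ 5 (mod 7): since gcd(11, 7) = 1, we get a unique residue mod 77.
    Write x = 3 + 11·t and substitute into x ≡ 5 (mod 7): 11·t ≡ 5 − 3 = 2 (mod 7).
    Reduce coefficients mod 7: 4·t ≡ 2 (mod 7).
    The inverse of 4 mod 7 is 2 (since 4·2 = 8 = 1·7 + 1), so t ≡ 2·2 = 4 ≡ 4 (mod 7).
    Then x = 3 + 11·4 = 47, valid modulo lcm(11, 7) = 77: x ≡ 47 (mod 77).
  Combine with x ≡ 1 (mod 8): since gcd(77, 8) = 1, we get a unique residue mod 616.
    Write x = 47 + 77·t and substitute into x ≡ 1 (mod 8): 77·t ≡ 1 − 47 = -46 (mod 8).
    Reduce coefficients mod 8: 5·t ≡ 2 (mod 8).
    The inverse of 5 mod 8 is 5 (since 5·5 = 25 = 3·8 + 1), so t ≡ 5·2 = 10 ≡ 2 (mod 8).
    Then x = 47 + 77·2 = 201, valid modulo lcm(77, 8) = 616: x ≡ 201 (mod 616).
Verify: 201 mod 11 = 3 ✓, 201 mod 7 = 5 ✓, 201 mod 8 = 1 ✓.

x ≡ 201 (mod 616).


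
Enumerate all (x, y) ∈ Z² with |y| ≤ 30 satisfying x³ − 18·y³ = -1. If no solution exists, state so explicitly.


The equation is x³ - 18y³ = -1. For fixed y, x³ = 18·y³ − 1, so a solution requires the RHS to be a perfect cube.
Strategy: iterate y from -30 to 30, compute RHS = 18·y³ − 1, and check whether it is a (positive or negative) perfect cube.
Check small values of y:
  y = 0: RHS = -1 = (-1)³ ⇒ x = -1 works.
  y = 1: RHS = 17 is not a perfect cube.
  y = -1: RHS = -19 is not a perfect cube.
  y = 2: RHS = 143 is not a perfect cube.
  y = -2: RHS = -145 is not a perfect cube.
  y = 3: RHS = 485 is not a perfect cube.
  y = -3: RHS = -487 is not a perfect cube.
Continuing the search up to |y| = 30 finds no further solutions beyond those listed.
Collected solutions: (-1, 0).

Solutions (with |y| ≤ 30): (-1, 0).


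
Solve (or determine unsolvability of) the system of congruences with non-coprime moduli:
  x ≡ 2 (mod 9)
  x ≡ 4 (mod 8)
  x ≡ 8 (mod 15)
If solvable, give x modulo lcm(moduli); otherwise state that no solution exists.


Moduli 9, 8, 15 are not pairwise coprime, so CRT works modulo lcm(m_i) when all pairwise compatibility conditions hold.
Pairwise compatibility: gcd(m_i, m_j) must divide a_i - a_j for every pair.
Merge one congruence at a time:
  Start: x ≡ 2 (mod 9).
  Combine with x ≡ 4 (mod 8): gcd(9, 8) = 1; 4 - 2 = 2, which IS divisible by 1, so compatible.
    Write x = 2 + 9·t and substitute into x ≡ 4 (mod 8): 9·t ≡ 4 − 2 = 2 (mod 8).
    Reduce coefficients mod 8: 1·t ≡ 2 (mod 8).
    So t ≡ 2 (mod 8).
    Then x = 2 + 9·2 = 20, valid modulo lcm(9, 8) = 72: x ≡ 20 (mod 72).
  Combine with x ≡ 8 (mod 15): gcd(72, 15) = 3; 8 - 20 = -12, which IS divisible by 3, so compatible.
    Write x = 20 + 72·t and substitute into x ≡ 8 (mod 15): 72·t ≡ 8 − 20 = -12 (mod 15).
    Divide the congruence (and modulus) by g = 3: 24·t ≡ -4 (mod 5).
    Reduce coefficients mod 5: 4·t ≡ 1 (mod 5).
    The inverse of 4 mod 5 is 4 (since 4·4 = 16 = 3·5 + 1), so t ≡ 4·1 = 4 ≡ 4 (mod 5).
    Then x = 20 + 72·4 = 308, valid modulo lcm(72, 15) = 360: x ≡ 308 (mod 360).
Verify: 308 mod 9 = 2, 308 mod 8 = 4, 308 mod 15 = 8.

x ≡ 308 (mod 360).


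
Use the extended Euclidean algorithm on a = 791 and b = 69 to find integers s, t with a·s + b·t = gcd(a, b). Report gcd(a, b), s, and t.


Euclidean algorithm on (791, 69) — divide until remainder is 0:
  791 = 11 · 69 + 32
  69 = 2 · 32 + 5
  32 = 6 · 5 + 2
  5 = 2 · 2 + 1
  2 = 2 · 1 + 0
gcd(791, 69) = 1.
Track Bezout coefficients alongside the remainders: start with r₀ = 791 = a·1 + b·0 (s = 1, t = 0) and r₁ = 69 = a·0 + b·1 (s = 0, t = 1); each new remainder r_{k+1} = r_{k-1} − q_k·r_k inherits s_{k+1} = s_{k-1} − q_k·s_k, t_{k+1} = t_{k-1} − q_k·t_k, so r_k = a·s_k + b·t_k at every step:
  q = 11: r = 32, s = 1 − 11·0 = 1, t = 0 − 11·1 = -11  (check: 791·1 + 69·(-11) = 32)
  q = 2: r = 5, s = 0 − 2·1 = -2, t = 1 − 2·(-11) = 23  (check: 791·(-2) + 69·23 = 5)
  q = 6: r = 2, s = 1 − 6·(-2) = 13, t = -11 − 6·23 = -149  (check: 791·13 + 69·(-149) = 2)
  q = 2: r = 1, s = -2 − 2·13 = -28, t = 23 − 2·(-149) = 321  (check: 791·(-28) + 69·321 = 1)
The row with r = 1 (the gcd) gives the Bezout coefficients s = -28, t = 321.
Result: 791 · (-28) + 69 · (321) = 1.

gcd(791, 69) = 1; s = -28, t = 321 (check: 791·(-28) + 69·321 = 1).


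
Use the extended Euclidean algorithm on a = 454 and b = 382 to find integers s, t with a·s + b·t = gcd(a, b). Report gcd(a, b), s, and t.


Euclidean algorithm on (454, 382) — divide until remainder is 0:
  454 = 1 · 382 + 72
  382 = 5 · 72 + 22
  72 = 3 · 22 + 6
  22 = 3 · 6 + 4
  6 = 1 · 4 + 2
  4 = 2 · 2 + 0
gcd(454, 382) = 2.
Track Bezout coefficients alongside the remainders: start with r₀ = 454 = a·1 + b·0 (s = 1, t = 0) and r₁ = 382 = a·0 + b·1 (s = 0, t = 1); each new remainder r_{k+1} = r_{k-1} − q_k·r_k inherits s_{k+1} = s_{k-1} − q_k·s_k, t_{k+1} = t_{k-1} − q_k·t_k, so r_k = a·s_k + b·t_k at every step:
  q = 1: r = 72, s = 1 − 1·0 = 1, t = 0 − 1·1 = -1  (check: 454·1 + 382·(-1) = 72)
  q = 5: r = 22, s = 0 − 5·1 = -5, t = 1 − 5·(-1) = 6  (check: 454·(-5) + 382·6 = 22)
  q = 3: r = 6, s = 1 − 3·(-5) = 16, t = -1 − 3·6 = -19  (check: 454·16 + 382·(-19) = 6)
  q = 3: r = 4, s = -5 − 3·16 = -53, t = 6 − 3·(-19) = 63  (check: 454·(-53) + 382·63 = 4)
  q = 1: r = 2, s = 16 − 1·(-53) = 69, t = -19 − 1·63 = -82  (check: 454·69 + 382·(-82) = 2)
The row with r = 2 (the gcd) gives the Bezout coefficients s = 69, t = -82.
Result: 454 · (69) + 382 · (-82) = 2.

gcd(454, 382) = 2; s = 69, t = -82 (check: 454·69 + 382·(-82) = 2).


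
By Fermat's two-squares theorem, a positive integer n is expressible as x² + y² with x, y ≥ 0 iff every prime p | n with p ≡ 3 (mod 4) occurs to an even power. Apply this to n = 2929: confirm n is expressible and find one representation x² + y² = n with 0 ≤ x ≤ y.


Step 1: Factor n = 2929 = 29 · 101.
Step 2: Check the mod-4 condition on each prime factor: 29 ≡ 1 (mod 4), exponent 1; 101 ≡ 1 (mod 4), exponent 1.
All primes ≡ 3 (mod 4) appear to even exponent (or don't appear), so by the two-squares theorem n IS expressible as a sum of two squares.
Step 3: Build a representation. Here n = 29 · 101 is a product of primes ≡ 1 (mod 4). Each prime p ≡ 1 (mod 4) is itself a sum of two squares; find a² by testing p − a² for a perfect square:
  29: 29 − 1² = 28, 29 − 2² = 25 = 5² ⇒ 29 = 2² + 5².
  101: 101 − 1² = 100 = 10² ⇒ 101 = 1² + 10².
  Combine using the Brahmagupta–Fibonacci identity (a² + b²)(c² + d²) = (ac − bd)² + (ad + bc)² = (ac + bd)² + (ad − bc)²:
  29 · 101 = 2929: from (2² + 5²)(1² + 10²), take (2·1 − 5·10, 2·10 + 5·1) = (2 − 50, 20 + 5) = (-48, 25); dropping signs (only squares matter) gives (48, 25); check 48² + 25² = 2304 + 625 = 2929 ✓.
Step 4: Order so x ≤ y and verify: 25² + 48² = 625 + 2304 = 2929 = n. ✓

n = 2929 = 25² + 48² (one valid representation with x ≤ y).


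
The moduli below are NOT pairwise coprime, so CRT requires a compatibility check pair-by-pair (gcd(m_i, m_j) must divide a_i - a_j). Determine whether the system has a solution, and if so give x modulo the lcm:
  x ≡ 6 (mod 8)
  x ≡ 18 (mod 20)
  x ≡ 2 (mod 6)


Moduli 8, 20, 6 are not pairwise coprime, so CRT works modulo lcm(m_i) when all pairwise compatibility conditions hold.
Pairwise compatibility: gcd(m_i, m_j) must divide a_i - a_j for every pair.
Merge one congruence at a time:
  Start: x ≡ 6 (mod 8).
  Combine with x ≡ 18 (mod 20): gcd(8, 20) = 4; 18 - 6 = 12, which IS divisible by 4, so compatible.
    Write x = 6 + 8·t and substitute into x ≡ 18 (mod 20): 8·t ≡ 18 − 6 = 12 (mod 20).
    Divide the congruence (and modulus) by g = 4: 2·t ≡ 3 (mod 5).
    The inverse of 2 mod 5 is 3 (since 2·3 = 6 = 1·5 + 1), so t ≡ 3·3 = 9 ≡ 4 (mod 5).
    Then x = 6 + 8·4 = 38, valid modulo lcm(8, 20) = 40: x ≡ 38 (mod 40).
  Combine with x ≡ 2 (mod 6): gcd(40, 6) = 2; 2 - 38 = -36, which IS divisible by 2, so compatible.
    Write x = 38 + 40·t and substitute into x ≡ 2 (mod 6): 40·t ≡ 2 − 38 = -36 (mod 6).
    Divide the congruence (and modulus) by g = 2: 20·t ≡ -18 (mod 3).
    Reduce coefficients mod 3: 2·t ≡ 0 (mod 3).
    The inverse of 2 mod 3 is 2 (since 2·2 = 4 = 1·3 + 1), so t ≡ 2·0 = 0 ≡ 0 (mod 3).
    Then x = 38 + 40·0 = 38, valid modulo lcm(40, 6) = 120: x ≡ 38 (mod 120).
Verify: 38 mod 8 = 6, 38 mod 20 = 18, 38 mod 6 = 2.

x ≡ 38 (mod 120).


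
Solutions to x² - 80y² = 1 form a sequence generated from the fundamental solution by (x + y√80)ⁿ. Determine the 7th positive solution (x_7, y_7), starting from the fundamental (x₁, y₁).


Step 1: Find the fundamental solution (x₁, y₁) of x² - 80y² = 1.
  Expand √80 as a continued fraction. a₀ = ⌊√80⌋ = 8; iterate m_{k+1} = d_k·a_k − m_k, d_{k+1} = (80 − m_{k+1}²)/d_k, a_{k+1} = ⌊(a₀ + m_{k+1})/d_{k+1}⌋ (starting m₀ = 0, d₀ = 1), with convergents p_k = a_k·p_{k-1} + p_{k-2}, q_k = a_k·q_{k-1} + q_{k-2} (p₋₁ = 1, q₋₁ = 0):
  k = 0: a₀ = 8; p₀/q₀ = 8/1; p₀² − 80·q₀² = 64 − 80 = -16.
  k = 1: m = 8, d = 16, a = ⌊(8 + 8)/16⌋ = 1; p/q = (1·8 + 1)/(1·1 + 0) = 9/1; p² − 80·q² = 81 − 80 = 1.
  The first convergent with p² − 80·q² = 1 gives the fundamental solution (x₁, y₁) = (9, 1).
Step 2: Apply the recurrence (x_{n+1}, y_{n+1}) = (x₁x_n + 80y₁y_n, x₁y_n + y₁x_n) repeatedly.
  From (x_1, y_1) = (9, 1): x_2 = 9·9 + 80·1·1 = 161; y_2 = 9·1 + 1·9 = 18.
  From (x_2, y_2) = (161, 18): x_3 = 9·161 + 80·1·18 = 2889; y_3 = 9·18 + 1·161 = 323.
  From (x_3, y_3) = (2889, 323): x_4 = 9·2889 + 80·1·323 = 51841; y_4 = 9·323 + 1·2889 = 5796.
  From (x_4, y_4) = (51841, 5796): x_5 = 9·51841 + 80·1·5796 = 930249; y_5 = 9·5796 + 1·51841 = 104005.
  From (x_5, y_5) = (930249, 104005): x_6 = 9·930249 + 80·1·104005 = 16692641; y_6 = 9·104005 + 1·930249 = 1866294.
  From (x_6, y_6) = (16692641, 1866294): x_7 = 9·16692641 + 80·1·1866294 = 299537289; y_7 = 9·1866294 + 1·16692641 = 33489287.
Step 3: Verify x_7² - 80·y_7² = 89722587501469521 - 89722587501469520 = 1 (should be 1). ✓

(x_1, y_1) = (9, 1); (x_7, y_7) = (299537289, 33489287).


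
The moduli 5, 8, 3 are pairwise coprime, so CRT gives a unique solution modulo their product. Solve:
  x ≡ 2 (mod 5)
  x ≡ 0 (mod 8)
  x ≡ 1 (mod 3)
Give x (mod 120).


Moduli 5, 8, 3 are pairwise coprime; by CRT there is a unique solution modulo M = 5 · 8 · 3 = 120.
Solve pairwise, accumulating the modulus:
  Start with x ≡ 2 (mod 5).
  Combine with x ≡ 0 (mod 8): since gcd(5, 8) = 1, we get a unique residue mod 40.
    Write x = 2 + 5·t and substitute into x ≡ 0 (mod 8): 5·t ≡ 0 − 2 = -2 (mod 8).
    Reduce coefficients mod 8: 5·t ≡ 6 (mod 8).
    The inverse of 5 mod 8 is 5 (since 5·5 = 25 = 3·8 + 1), so t ≡ 5·6 = 30 ≡ 6 (mod 8).
    Then x = 2 + 5·6 = 32, valid modulo lcm(5, 8) = 40: x ≡ 32 (mod 40).
  Combine with x ≡ 1 (mod 3): since gcd(40, 3) = 1, we get a unique residue mod 120.
    Write x = 32 + 40·t and substitute into x ≡ 1 (mod 3): 40·t ≡ 1 − 32 = -31 (mod 3).
    Reduce coefficients mod 3: 1·t ≡ 2 (mod 3).
    So t ≡ 2 (mod 3).
    Then x = 32 + 40·2 = 112, valid modulo lcm(40, 3) = 120: x ≡ 112 (mod 120).
Verify: 112 mod 5 = 2 ✓, 112 mod 8 = 0 ✓, 112 mod 3 = 1 ✓.

x ≡ 112 (mod 120).


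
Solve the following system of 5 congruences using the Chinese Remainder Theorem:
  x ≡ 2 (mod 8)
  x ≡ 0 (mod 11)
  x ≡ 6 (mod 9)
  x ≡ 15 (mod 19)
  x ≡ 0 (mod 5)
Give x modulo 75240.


Product of moduli M = 8 · 11 · 9 · 19 · 5 = 75240.
Merge one congruence at a time:
  Start: x ≡ 2 (mod 8).
  Combine with x ≡ 0 (mod 11); new modulus lcm = 88.
    Write x = 2 + 8·t and substitute into x ≡ 0 (mod 11): 8·t ≡ 0 − 2 = -2 (mod 11).
    Reduce coefficients mod 11: 8·t ≡ 9 (mod 11).
    The inverse of 8 mod 11 is 7 (since 8·7 = 56 = 5·11 + 1), so t ≡ 7·9 = 63 ≡ 8 (mod 11).
    Then x = 2 + 8·8 = 66, valid modulo lcm(8, 11) = 88: x ≡ 66 (mod 88).
  Combine with x ≡ 6 (mod 9); new modulus lcm = 792.
    Write x = 66 + 88·t and substitute into x ≡ 6 (mod 9): 88·t ≡ 6 − 66 = -60 (mod 9).
    Reduce coefficients mod 9: 7·t ≡ 3 (mod 9).
    The inverse of 7 mod 9 is 4 (since 7·4 = 28 = 3·9 + 1), so t ≡ 4·3 = 12 ≡ 3 (mod 9).
    Then x = 66 + 88·3 = 330, valid modulo lcm(88, 9) = 792: x ≡ 330 (mod 792).
  Combine with x ≡ 15 (mod 19); new modulus lcm = 15048.
    Write x = 330 + 792·t and substitute into x ≡ 15 (mod 19): 792·t ≡ 15 − 330 = -315 (mod 19).
    Reduce coefficients mod 19: 13·t ≡ 8 (mod 19).
    The inverse of 13 mod 19 is 3 (since 13·3 = 39 = 2·19 + 1), so t ≡ 3·8 = 24 ≡ 5 (mod 19).
    Then x = 330 + 792·5 = 4290, valid modulo lcm(792, 19) = 15048: x ≡ 4290 (mod 15048).
  Combine with x ≡ 0 (mod 5); new modulus lcm = 75240.
    Write x = 4290 + 15048·t and substitute into x ≡ 0 (mod 5): 15048·t ≡ 0 − 4290 = -4290 (mod 5).
    Reduce coefficients mod 5: 3·t ≡ 0 (mod 5).
    The inverse of 3 mod 5 is 2 (since 3·2 = 6 = 1·5 + 1), so t ≡ 2·0 = 0 ≡ 0 (mod 5).
    Then x = 4290 + 15048·0 = 4290, valid modulo lcm(15048, 5) = 75240: x ≡ 4290 (mod 75240).
Verify against each original: 4290 mod 8 = 2, 4290 mod 11 = 0, 4290 mod 9 = 6, 4290 mod 19 = 15, 4290 mod 5 = 0.

x ≡ 4290 (mod 75240).


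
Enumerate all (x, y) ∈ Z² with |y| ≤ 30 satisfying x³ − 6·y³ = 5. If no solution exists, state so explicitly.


The equation is x³ - 6y³ = 5. For fixed y, x³ = 6·y³ + 5, so a solution requires the RHS to be a perfect cube.
Strategy: iterate y from -30 to 30, compute RHS = 6·y³ + 5, and check whether it is a (positive or negative) perfect cube.
Check small values of y:
  y = 0: RHS = 5 is not a perfect cube.
  y = 1: RHS = 11 is not a perfect cube.
  y = -1: RHS = -1 = (-1)³ ⇒ x = -1 works.
  y = 2: RHS = 53 is not a perfect cube.
  y = -2: RHS = -43 is not a perfect cube.
  y = 3: RHS = 167 is not a perfect cube.
  y = -3: RHS = -157 is not a perfect cube.
Continuing the search up to |y| = 30 finds no further solutions beyond those listed.
Collected solutions: (-1, -1).

Solutions (with |y| ≤ 30): (-1, -1).


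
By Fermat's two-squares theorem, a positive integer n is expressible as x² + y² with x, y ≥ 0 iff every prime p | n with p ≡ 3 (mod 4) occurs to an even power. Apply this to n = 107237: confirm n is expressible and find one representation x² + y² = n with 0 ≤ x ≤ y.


Step 1: Factor n = 107237 = 13 · 73 · 113.
Step 2: Check the mod-4 condition on each prime factor: 13 ≡ 1 (mod 4), exponent 1; 73 ≡ 1 (mod 4), exponent 1; 113 ≡ 1 (mod 4), exponent 1.
All primes ≡ 3 (mod 4) appear to even exponent (or don't appear), so by the two-squares theorem n IS expressible as a sum of two squares.
Step 3: Build a representation. Here n = 13 · 73 · 113 is a product of primes ≡ 1 (mod 4). Each prime p ≡ 1 (mod 4) is itself a sum of two squares; find a² by testing p − a² for a perfect square:
  13: 13 − 1² = 12, 13 − 2² = 9 = 3² ⇒ 13 = 2² + 3².
  73: 73 − 1² = 72, 73 − 2² = 69, 73 − 3² = 64 = 8² ⇒ 73 = 3² + 8².
  113: 113 − 1² = 112, 113 − 2² = 109, 113 − 3² = 104, 113 − 4² = 97, 113 − 5² = 88, 113 − 6² = 77, 113 − 7² = 64 = 8² ⇒ 113 = 7² + 8².
  Combine using the Brahmagupta–Fibonacci identity (a² + b²)(c² + d²) = (ac − bd)² + (ad + bc)² = (ac + bd)² + (ad − bc)²:
  13 · 73 = 949: from (2² + 3²)(3² + 8²), take (2·3 − 3·8, 2·8 + 3·3) = (6 − 24, 16 + 9) = (-18, 25); dropping signs (only squares matter) gives (18, 25); check 18² + 25² = 324 + 625 = 949 ✓.
  949 · 113 = 107237: from (18² + 25²)(7² + 8²), take (18·7 − 25·8, 18·8 + 25·7) = (126 − 200, 144 + 175) = (-74, 319); dropping signs (only squares matter) gives (74, 319); check 74² + 319² = 5476 + 101761 = 107237 ✓.
Step 4: Order so x ≤ y and verify: 74² + 319² = 5476 + 101761 = 107237 = n. ✓

n = 107237 = 74² + 319² (one valid representation with x ≤ y).


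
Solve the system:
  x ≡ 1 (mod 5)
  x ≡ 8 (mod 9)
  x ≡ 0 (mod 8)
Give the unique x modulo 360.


Moduli 5, 9, 8 are pairwise coprime; by CRT there is a unique solution modulo M = 5 · 9 · 8 = 360.
Solve pairwise, accumulating the modulus:
  Start with x ≡ 1 (mod 5).
  Combine with x ≡ 8 (mod 9): since gcd(5, 9) = 1, we get a unique residue mod 45.
    Write x = 1 + 5·t and substitute into x ≡ 8 (mod 9): 5·t ≡ 8 − 1 = 7 (mod 9).
    The inverse of 5 mod 9 is 2 (since 5·2 = 10 = 1·9 + 1), so t ≡ 2·7 = 14 ≡ 5 (mod 9).
    Then x = 1 + 5·5 = 26, valid modulo lcm(5, 9) = 45: x ≡ 26 (mod 45).
  Combine with x ≡ 0 (mod 8): since gcd(45, 8) = 1, we get a unique residue mod 360.
    Write x = 26 + 45·t and substitute into x ≡ 0 (mod 8): 45·t ≡ 0 − 26 = -26 (mod 8).
    Reduce coefficients mod 8: 5·t ≡ 6 (mod 8).
    The inverse of 5 mod 8 is 5 (since 5·5 = 25 = 3·8 + 1), so t ≡ 5·6 = 30 ≡ 6 (mod 8).
    Then x = 26 + 45·6 = 296, valid modulo lcm(45, 8) = 360: x ≡ 296 (mod 360).
Verify: 296 mod 5 = 1 ✓, 296 mod 9 = 8 ✓, 296 mod 8 = 0 ✓.

x ≡ 296 (mod 360).


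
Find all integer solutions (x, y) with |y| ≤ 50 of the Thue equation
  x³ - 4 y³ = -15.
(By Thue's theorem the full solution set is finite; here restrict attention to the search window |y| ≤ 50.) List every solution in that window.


The equation is x³ - 4y³ = -15. For fixed y, x³ = 4·y³ − 15, so a solution requires the RHS to be a perfect cube.
Strategy: iterate y from -50 to 50, compute RHS = 4·y³ − 15, and check whether it is a (positive or negative) perfect cube.
Check small values of y:
  y = 0: RHS = -15 is not a perfect cube.
  y = 1: RHS = -11 is not a perfect cube.
  y = -1: RHS = -19 is not a perfect cube.
  y = 2: RHS = 17 is not a perfect cube.
  y = -2: RHS = -47 is not a perfect cube.
  y = 3: RHS = 93 is not a perfect cube.
  y = -3: RHS = -123 is not a perfect cube.
Continuing the search up to |y| = 50 finds no solutions either.
No (x, y) in the scanned range satisfies the equation.

No integer solutions with |y| ≤ 50.


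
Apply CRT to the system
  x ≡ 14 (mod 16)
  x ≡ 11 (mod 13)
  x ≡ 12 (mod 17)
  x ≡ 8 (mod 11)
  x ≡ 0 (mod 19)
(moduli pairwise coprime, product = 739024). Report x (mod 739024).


Product of moduli M = 16 · 13 · 17 · 11 · 19 = 739024.
Merge one congruence at a time:
  Start: x ≡ 14 (mod 16).
  Combine with x ≡ 11 (mod 13); new modulus lcm = 208.
    Write x = 14 + 16·t and substitute into x ≡ 11 (mod 13): 16·t ≡ 11 − 14 = -3 (mod 13).
    Reduce coefficients mod 13: 3·t ≡ 10 (mod 13).
    The inverse of 3 mod 13 is 9 (since 3·9 = 27 = 2·13 + 1), so t ≡ 9·10 = 90 ≡ 12 (mod 13).
    Then x = 14 + 16·12 = 206, valid modulo lcm(16, 13) = 208: x ≡ 206 (mod 208).
  Combine with x ≡ 12 (mod 17); new modulus lcm = 3536.
    Write x = 206 + 208·t and substitute into x ≡ 12 (mod 17): 208·t ≡ 12 − 206 = -194 (mod 17).
    Reduce coefficients mod 17: 4·t ≡ 10 (mod 17).
    The inverse of 4 mod 17 is 13 (since 4·13 = 52 = 3·17 + 1), so t ≡ 13·10 = 130 ≡ 11 (mod 17).
    Then x = 206 + 208·11 = 2494, valid modulo lcm(208, 17) = 3536: x ≡ 2494 (mod 3536).
  Combine with x ≡ 8 (mod 11); new modulus lcm = 38896.
    Write x = 2494 + 3536·t and substitute into x ≡ 8 (mod 11): 3536·t ≡ 8 − 2494 = -2486 (mod 11).
    Reduce coefficients mod 11: 5·t ≡ 0 (mod 11).
    The inverse of 5 mod 11 is 9 (since 5·9 = 45 = 4·11 + 1), so t ≡ 9·0 = 0 ≡ 0 (mod 11).
    Then x = 2494 + 3536·0 = 2494, valid modulo lcm(3536, 11) = 38896: x ≡ 2494 (mod 38896).
  Combine with x ≡ 0 (mod 19); new modulus lcm = 739024.
    Write x = 2494 + 38896·t and substitute into x ≡ 0 (mod 19): 38896·t ≡ 0 − 2494 = -2494 (mod 19).
    Reduce coefficients mod 19: 3·t ≡ 14 (mod 19).
    The inverse of 3 mod 19 is 13 (since 3·13 = 39 = 2·19 + 1), so t ≡ 13·14 = 182 ≡ 11 (mod 19).
    Then x = 2494 + 38896·11 = 430350, valid modulo lcm(38896, 19) = 739024: x ≡ 430350 (mod 739024).
Verify against each original: 430350 mod 16 = 14, 430350 mod 13 = 11, 430350 mod 17 = 12, 430350 mod 11 = 8, 430350 mod 19 = 0.

x ≡ 430350 (mod 739024).


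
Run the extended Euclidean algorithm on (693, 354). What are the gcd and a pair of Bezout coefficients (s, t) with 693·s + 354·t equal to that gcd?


Euclidean algorithm on (693, 354) — divide until remainder is 0:
  693 = 1 · 354 + 339
  354 = 1 · 339 + 15
  339 = 22 · 15 + 9
  15 = 1 · 9 + 6
  9 = 1 · 6 + 3
  6 = 2 · 3 + 0
gcd(693, 354) = 3.
Track Bezout coefficients alongside the remainders: start with r₀ = 693 = a·1 + b·0 (s = 1, t = 0) and r₁ = 354 = a·0 + b·1 (s = 0, t = 1); each new remainder r_{k+1} = r_{k-1} − q_k·r_k inherits s_{k+1} = s_{k-1} − q_k·s_k, t_{k+1} = t_{k-1} − q_k·t_k, so r_k = a·s_k + b·t_k at every step:
  q = 1: r = 339, s = 1 − 1·0 = 1, t = 0 − 1·1 = -1  (check: 693·1 + 354·(-1) = 339)
  q = 1: r = 15, s = 0 − 1·1 = -1, t = 1 − 1·(-1) = 2  (check: 693·(-1) + 354·2 = 15)
  q = 22: r = 9, s = 1 − 22·(-1) = 23, t = -1 − 22·2 = -45  (check: 693·23 + 354·(-45) = 9)
  q = 1: r = 6, s = -1 − 1·23 = -24, t = 2 − 1·(-45) = 47  (check: 693·(-24) + 354·47 = 6)
  q = 1: r = 3, s = 23 − 1·(-24) = 47, t = -45 − 1·47 = -92  (check: 693·47 + 354·(-92) = 3)
The row with r = 3 (the gcd) gives the Bezout coefficients s = 47, t = -92.
Result: 693 · (47) + 354 · (-92) = 3.

gcd(693, 354) = 3; s = 47, t = -92 (check: 693·47 + 354·(-92) = 3).


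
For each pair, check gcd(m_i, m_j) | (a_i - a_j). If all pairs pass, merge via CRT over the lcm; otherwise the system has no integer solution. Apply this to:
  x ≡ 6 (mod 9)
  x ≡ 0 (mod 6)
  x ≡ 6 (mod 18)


Moduli 9, 6, 18 are not pairwise coprime, so CRT works modulo lcm(m_i) when all pairwise compatibility conditions hold.
Pairwise compatibility: gcd(m_i, m_j) must divide a_i - a_j for every pair.
Merge one congruence at a time:
  Start: x ≡ 6 (mod 9).
  Combine with x ≡ 0 (mod 6): gcd(9, 6) = 3; 0 - 6 = -6, which IS divisible by 3, so compatible.
    Write x = 6 + 9·t and substitute into x ≡ 0 (mod 6): 9·t ≡ 0 − 6 = -6 (mod 6).
    Divide the congruence (and modulus) by g = 3: 3·t ≡ -2 (mod 2).
    Reduce coefficients mod 2: 1·t ≡ 0 (mod 2).
    So t ≡ 0 (mod 2).
    Then x = 6 + 9·0 = 6, valid modulo lcm(9, 6) = 18: x ≡ 6 (mod 18).
  Combine with x ≡ 6 (mod 18): gcd(18, 18) = 18; 6 - 6 = 0, which IS divisible by 18, so compatible.
    Write x = 6 + 18·t and substitute into x ≡ 6 (mod 18): 18·t ≡ 6 − 6 = 0 (mod 18).
    Divide the congruence (and modulus) by g = 18: 1·t ≡ 0 (mod 1).
    Modulo 1 every t works; take t = 0.
    Then x = 6 + 18·0 = 6, valid modulo lcm(18, 18) = 18: x ≡ 6 (mod 18).
Verify: 6 mod 9 = 6, 6 mod 6 = 0, 6 mod 18 = 6.

x ≡ 6 (mod 18).


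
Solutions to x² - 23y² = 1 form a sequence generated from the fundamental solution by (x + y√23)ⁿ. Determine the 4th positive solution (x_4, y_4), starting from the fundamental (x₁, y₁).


Step 1: Find the fundamental solution (x₁, y₁) of x² - 23y² = 1.
  Expand √23 as a continued fraction. a₀ = ⌊√23⌋ = 4; iterate m_{k+1} = d_k·a_k − m_k, d_{k+1} = (23 − m_{k+1}²)/d_k, a_{k+1} = ⌊(a₀ + m_{k+1})/d_{k+1}⌋ (starting m₀ = 0, d₀ = 1), with convergents p_k = a_k·p_{k-1} + p_{k-2}, q_k = a_k·q_{k-1} + q_{k-2} (p₋₁ = 1, q₋₁ = 0):
  k = 0: a₀ = 4; p₀/q₀ = 4/1; p₀² − 23·q₀² = 16 − 23 = -7.
  k = 1: m = 4, d = 7, a = ⌊(4 + 4)/7⌋ = 1; p/q = (1·4 + 1)/(1·1 + 0) = 5/1; p² − 23·q² = 25 − 23 = 2.
  k = 2: m = 3, d = 2, a = ⌊(4 + 3)/2⌋ = 3; p/q = (3·5 + 4)/(3·1 + 1) = 19/4; p² − 23·q² = 361 − 368 = -7.
  k = 3: m = 3, d = 7, a = ⌊(4 + 3)/7⌋ = 1; p/q = (1·19 + 5)/(1·4 + 1) = 24/5; p² − 23·q² = 576 − 575 = 1.
  The first convergent with p² − 23·q² = 1 gives the fundamental solution (x₁, y₁) = (24, 5).
Step 2: Apply the recurrence (x_{n+1}, y_{n+1}) = (x₁x_n + 23y₁y_n, x₁y_n + y₁x_n) repeatedly.
  From (x_1, y_1) = (24, 5): x_2 = 24·24 + 23·5·5 = 1151; y_2 = 24·5 + 5·24 = 240.
  From (x_2, y_2) = (1151, 240): x_3 = 24·1151 + 23·5·240 = 55224; y_3 = 24·240 + 5·1151 = 11515.
  From (x_3, y_3) = (55224, 11515): x_4 = 24·55224 + 23·5·11515 = 2649601; y_4 = 24·11515 + 5·55224 = 552480.
Step 3: Verify x_4² - 23·y_4² = 7020385459201 - 7020385459200 = 1 (should be 1). ✓

(x_1, y_1) = (24, 5); (x_4, y_4) = (2649601, 552480).


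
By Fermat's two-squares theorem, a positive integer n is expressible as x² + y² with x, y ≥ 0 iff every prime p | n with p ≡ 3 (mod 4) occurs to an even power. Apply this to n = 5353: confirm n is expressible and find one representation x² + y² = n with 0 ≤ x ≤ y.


Step 1: Factor n = 5353 = 53 · 101.
Step 2: Check the mod-4 condition on each prime factor: 53 ≡ 1 (mod 4), exponent 1; 101 ≡ 1 (mod 4), exponent 1.
All primes ≡ 3 (mod 4) appear to even exponent (or don't appear), so by the two-squares theorem n IS expressible as a sum of two squares.
Step 3: Build a representation. Here n = 53 · 101 is a product of primes ≡ 1 (mod 4). Each prime p ≡ 1 (mod 4) is itself a sum of two squares; find a² by testing p − a² for a perfect square:
  53: 53 − 1² = 52, 53 − 2² = 49 = 7² ⇒ 53 = 2² + 7².
  101: 101 − 1² = 100 = 10² ⇒ 101 = 1² + 10².
  Combine using the Brahmagupta–Fibonacci identity (a² + b²)(c² + d²) = (ac − bd)² + (ad + bc)² = (ac + bd)² + (ad − bc)²:
  53 · 101 = 5353: from (2² + 7²)(1² + 10²), take (2·1 − 7·10, 2·10 + 7·1) = (2 − 70, 20 + 7) = (-68, 27); dropping signs (only squares matter) gives (68, 27); check 68² + 27² = 4624 + 729 = 5353 ✓.
Step 4: Order so x ≤ y and verify: 27² + 68² = 729 + 4624 = 5353 = n. ✓

n = 5353 = 27² + 68² (one valid representation with x ≤ y).


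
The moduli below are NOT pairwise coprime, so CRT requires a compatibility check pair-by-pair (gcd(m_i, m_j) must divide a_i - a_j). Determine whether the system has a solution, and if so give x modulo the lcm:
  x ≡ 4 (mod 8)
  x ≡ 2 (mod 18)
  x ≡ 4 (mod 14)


Moduli 8, 18, 14 are not pairwise coprime, so CRT works modulo lcm(m_i) when all pairwise compatibility conditions hold.
Pairwise compatibility: gcd(m_i, m_j) must divide a_i - a_j for every pair.
Merge one congruence at a time:
  Start: x ≡ 4 (mod 8).
  Combine with x ≡ 2 (mod 18): gcd(8, 18) = 2; 2 - 4 = -2, which IS divisible by 2, so compatible.
    Write x = 4 + 8·t and substitute into x ≡ 2 (mod 18): 8·t ≡ 2 − 4 = -2 (mod 18).
    Divide the congruence (and modulus) by g = 2: 4·t ≡ -1 (mod 9).
    Reduce coefficients mod 9: 4·t ≡ 8 (mod 9).
    The inverse of 4 mod 9 is 7 (since 4·7 = 28 = 3·9 + 1), so t ≡ 7·8 = 56 ≡ 2 (mod 9).
    Then x = 4 + 8·2 = 20, valid modulo lcm(8, 18) = 72: x ≡ 20 (mod 72).
  Combine with x ≡ 4 (mod 14): gcd(72, 14) = 2; 4 - 20 = -16, which IS divisible by 2, so compatible.
    Write x = 20 + 72·t and substitute into x ≡ 4 (mod 14): 72·t ≡ 4 − 20 = -16 (mod 14).
    Divide the congruence (and modulus) by g = 2: 36·t ≡ -8 (mod 7).
    Reduce coefficients mod 7: 1·t ≡ 6 (mod 7).
    So t ≡ 6 (mod 7).
    Then x = 20 + 72·6 = 452, valid modulo lcm(72, 14) = 504: x ≡ 452 (mod 504).
Verify: 452 mod 8 = 4, 452 mod 18 = 2, 452 mod 14 = 4.

x ≡ 452 (mod 504).


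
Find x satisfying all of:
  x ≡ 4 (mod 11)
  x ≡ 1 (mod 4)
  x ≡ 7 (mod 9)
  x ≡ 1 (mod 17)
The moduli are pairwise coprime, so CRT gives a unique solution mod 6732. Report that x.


Product of moduli M = 11 · 4 · 9 · 17 = 6732.
Merge one congruence at a time:
  Start: x ≡ 4 (mod 11).
  Combine with x ≡ 1 (mod 4); new modulus lcm = 44.
    Write x = 4 + 11·t and substitute into x ≡ 1 (mod 4): 11·t ≡ 1 − 4 = -3 (mod 4).
    Reduce coefficients mod 4: 3·t ≡ 1 (mod 4).
    The inverse of 3 mod 4 is 3 (since 3·3 = 9 = 2·4 + 1), so t ≡ 3·1 = 3 ≡ 3 (mod 4).
    Then x = 4 + 11·3 = 37, valid modulo lcm(11, 4) = 44: x ≡ 37 (mod 44).
  Combine with x ≡ 7 (mod 9); new modulus lcm = 396.
    Write x = 37 + 44·t and substitute into x ≡ 7 (mod 9): 44·t ≡ 7 − 37 = -30 (mod 9).
    Reduce coefficients mod 9: 8·t ≡ 6 (mod 9).
    The inverse of 8 mod 9 is 8 (since 8·8 = 64 = 7·9 + 1), so t ≡ 8·6 = 48 ≡ 3 (mod 9).
    Then x = 37 + 44·3 = 169, valid modulo lcm(44, 9) = 396: x ≡ 169 (mod 396).
  Combine with x ≡ 1 (mod 17); new modulus lcm = 6732.
    Write x = 169 + 396·t and substitute into x ≡ 1 (mod 17): 396·t ≡ 1 − 169 = -168 (mod 17).
    Reduce coefficients mod 17: 5·t ≡ 2 (mod 17).
    The inverse of 5 mod 17 is 7 (since 5·7 = 35 = 2·17 + 1), so t ≡ 7·2 = 14 ≡ 14 (mod 17).
    Then x = 169 + 396·14 = 5713, valid modulo lcm(396, 17) = 6732: x ≡ 5713 (mod 6732).
Verify against each original: 5713 mod 11 = 4, 5713 mod 4 = 1, 5713 mod 9 = 7, 5713 mod 17 = 1.

x ≡ 5713 (mod 6732).


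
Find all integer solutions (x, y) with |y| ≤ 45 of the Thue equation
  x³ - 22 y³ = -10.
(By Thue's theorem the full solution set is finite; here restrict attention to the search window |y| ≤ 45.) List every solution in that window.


The equation is x³ - 22y³ = -10. For fixed y, x³ = 22·y³ − 10, so a solution requires the RHS to be a perfect cube.
Strategy: iterate y from -45 to 45, compute RHS = 22·y³ − 10, and check whether it is a (positive or negative) perfect cube.
Check small values of y:
  y = 0: RHS = -10 is not a perfect cube.
  y = 1: RHS = 12 is not a perfect cube.
  y = -1: RHS = -32 is not a perfect cube.
  y = 2: RHS = 166 is not a perfect cube.
  y = -2: RHS = -186 is not a perfect cube.
  y = 3: RHS = 584 is not a perfect cube.
  y = -3: RHS = -604 is not a perfect cube.
Continuing the search up to |y| = 45 finds no solutions either.
No (x, y) in the scanned range satisfies the equation.

No integer solutions with |y| ≤ 45.


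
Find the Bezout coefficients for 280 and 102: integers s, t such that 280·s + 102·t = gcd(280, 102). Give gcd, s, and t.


Euclidean algorithm on (280, 102) — divide until remainder is 0:
  280 = 2 · 102 + 76
  102 = 1 · 76 + 26
  76 = 2 · 26 + 24
  26 = 1 · 24 + 2
  24 = 12 · 2 + 0
gcd(280, 102) = 2.
Track Bezout coefficients alongside the remainders: start with r₀ = 280 = a·1 + b·0 (s = 1, t = 0) and r₁ = 102 = a·0 + b·1 (s = 0, t = 1); each new remainder r_{k+1} = r_{k-1} − q_k·r_k inherits s_{k+1} = s_{k-1} − q_k·s_k, t_{k+1} = t_{k-1} − q_k·t_k, so r_k = a·s_k + b·t_k at every step:
  q = 2: r = 76, s = 1 − 2·0 = 1, t = 0 − 2·1 = -2  (check: 280·1 + 102·(-2) = 76)
  q = 1: r = 26, s = 0 − 1·1 = -1, t = 1 − 1·(-2) = 3  (check: 280·(-1) + 102·3 = 26)
  q = 2: r = 24, s = 1 − 2·(-1) = 3, t = -2 − 2·3 = -8  (check: 280·3 + 102·(-8) = 24)
  q = 1: r = 2, s = -1 − 1·3 = -4, t = 3 − 1·(-8) = 11  (check: 280·(-4) + 102·11 = 2)
The row with r = 2 (the gcd) gives the Bezout coefficients s = -4, t = 11.
Result: 280 · (-4) + 102 · (11) = 2.

gcd(280, 102) = 2; s = -4, t = 11 (check: 280·(-4) + 102·11 = 2).


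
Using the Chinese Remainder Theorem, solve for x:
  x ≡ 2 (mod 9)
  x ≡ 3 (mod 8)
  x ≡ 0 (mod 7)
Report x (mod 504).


Moduli 9, 8, 7 are pairwise coprime; by CRT there is a unique solution modulo M = 9 · 8 · 7 = 504.
Solve pairwise, accumulating the modulus:
  Start with x ≡ 2 (mod 9).
  Combine with x ≡ 3 (mod 8): since gcd(9, 8) = 1, we get a unique residue mod 72.
    Write x = 2 + 9·t and substitute into x ≡ 3 (mod 8): 9·t ≡ 3 − 2 = 1 (mod 8).
    Reduce coefficients mod 8: 1·t ≡ 1 (mod 8).
    So t ≡ 1 (mod 8).
    Then x = 2 + 9·1 = 11, valid modulo lcm(9, 8) = 72: x ≡ 11 (mod 72).
  Combine with x ≡ 0 (mod 7): since gcd(72, 7) = 1, we get a unique residue mod 504.
    Write x = 11 + 72·t and substitute into x ≡ 0 (mod 7): 72·t ≡ 0 − 11 = -11 (mod 7).
    Reduce coefficients mod 7: 2·t ≡ 3 (mod 7).
    The inverse of 2 mod 7 is 4 (since 2·4 = 8 = 1·7 + 1), so t ≡ 4·3 = 12 ≡ 5 (mod 7).
    Then x = 11 + 72·5 = 371, valid modulo lcm(72, 7) = 504: x ≡ 371 (mod 504).
Verify: 371 mod 9 = 2 ✓, 371 mod 8 = 3 ✓, 371 mod 7 = 0 ✓.

x ≡ 371 (mod 504).
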